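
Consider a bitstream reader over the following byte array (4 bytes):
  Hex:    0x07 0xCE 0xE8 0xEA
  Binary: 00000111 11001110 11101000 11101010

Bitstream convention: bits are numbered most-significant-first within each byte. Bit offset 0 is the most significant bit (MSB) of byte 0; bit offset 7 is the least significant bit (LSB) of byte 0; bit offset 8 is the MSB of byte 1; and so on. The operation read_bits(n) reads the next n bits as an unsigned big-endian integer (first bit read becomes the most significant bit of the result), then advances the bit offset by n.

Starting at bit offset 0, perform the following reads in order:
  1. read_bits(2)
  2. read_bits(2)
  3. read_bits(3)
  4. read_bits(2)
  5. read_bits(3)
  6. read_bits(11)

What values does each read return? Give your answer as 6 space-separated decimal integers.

Answer: 0 0 3 3 4 1908

Derivation:
Read 1: bits[0:2] width=2 -> value=0 (bin 00); offset now 2 = byte 0 bit 2; 30 bits remain
Read 2: bits[2:4] width=2 -> value=0 (bin 00); offset now 4 = byte 0 bit 4; 28 bits remain
Read 3: bits[4:7] width=3 -> value=3 (bin 011); offset now 7 = byte 0 bit 7; 25 bits remain
Read 4: bits[7:9] width=2 -> value=3 (bin 11); offset now 9 = byte 1 bit 1; 23 bits remain
Read 5: bits[9:12] width=3 -> value=4 (bin 100); offset now 12 = byte 1 bit 4; 20 bits remain
Read 6: bits[12:23] width=11 -> value=1908 (bin 11101110100); offset now 23 = byte 2 bit 7; 9 bits remain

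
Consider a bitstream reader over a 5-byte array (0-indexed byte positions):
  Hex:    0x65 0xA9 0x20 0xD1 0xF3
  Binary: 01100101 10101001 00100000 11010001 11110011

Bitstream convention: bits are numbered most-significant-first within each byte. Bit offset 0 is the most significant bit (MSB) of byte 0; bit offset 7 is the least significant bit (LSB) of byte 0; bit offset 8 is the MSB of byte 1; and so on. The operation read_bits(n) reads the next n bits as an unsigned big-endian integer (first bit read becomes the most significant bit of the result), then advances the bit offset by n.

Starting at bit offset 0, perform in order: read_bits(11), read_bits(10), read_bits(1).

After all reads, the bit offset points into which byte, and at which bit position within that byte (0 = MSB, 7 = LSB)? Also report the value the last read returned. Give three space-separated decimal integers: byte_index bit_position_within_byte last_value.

Read 1: bits[0:11] width=11 -> value=813 (bin 01100101101); offset now 11 = byte 1 bit 3; 29 bits remain
Read 2: bits[11:21] width=10 -> value=292 (bin 0100100100); offset now 21 = byte 2 bit 5; 19 bits remain
Read 3: bits[21:22] width=1 -> value=0 (bin 0); offset now 22 = byte 2 bit 6; 18 bits remain

Answer: 2 6 0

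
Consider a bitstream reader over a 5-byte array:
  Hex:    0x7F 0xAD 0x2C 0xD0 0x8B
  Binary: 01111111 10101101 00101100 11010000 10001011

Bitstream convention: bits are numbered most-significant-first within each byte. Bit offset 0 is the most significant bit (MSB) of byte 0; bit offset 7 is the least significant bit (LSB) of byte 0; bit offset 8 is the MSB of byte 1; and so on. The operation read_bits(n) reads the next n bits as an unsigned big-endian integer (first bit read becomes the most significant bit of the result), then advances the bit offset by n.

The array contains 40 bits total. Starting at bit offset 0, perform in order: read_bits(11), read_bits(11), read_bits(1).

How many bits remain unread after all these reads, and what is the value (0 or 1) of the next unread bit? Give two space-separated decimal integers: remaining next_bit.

Read 1: bits[0:11] width=11 -> value=1021 (bin 01111111101); offset now 11 = byte 1 bit 3; 29 bits remain
Read 2: bits[11:22] width=11 -> value=843 (bin 01101001011); offset now 22 = byte 2 bit 6; 18 bits remain
Read 3: bits[22:23] width=1 -> value=0 (bin 0); offset now 23 = byte 2 bit 7; 17 bits remain

Answer: 17 0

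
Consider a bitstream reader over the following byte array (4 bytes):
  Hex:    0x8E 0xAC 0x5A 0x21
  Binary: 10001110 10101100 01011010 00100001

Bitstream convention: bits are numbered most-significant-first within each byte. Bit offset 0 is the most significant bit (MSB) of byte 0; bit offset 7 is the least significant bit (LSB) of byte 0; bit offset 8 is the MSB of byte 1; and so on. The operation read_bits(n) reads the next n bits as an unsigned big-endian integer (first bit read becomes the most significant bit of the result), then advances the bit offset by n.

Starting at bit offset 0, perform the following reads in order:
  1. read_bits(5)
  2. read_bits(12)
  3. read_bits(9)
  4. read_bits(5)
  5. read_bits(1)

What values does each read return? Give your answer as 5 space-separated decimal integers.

Read 1: bits[0:5] width=5 -> value=17 (bin 10001); offset now 5 = byte 0 bit 5; 27 bits remain
Read 2: bits[5:17] width=12 -> value=3416 (bin 110101011000); offset now 17 = byte 2 bit 1; 15 bits remain
Read 3: bits[17:26] width=9 -> value=360 (bin 101101000); offset now 26 = byte 3 bit 2; 6 bits remain
Read 4: bits[26:31] width=5 -> value=16 (bin 10000); offset now 31 = byte 3 bit 7; 1 bits remain
Read 5: bits[31:32] width=1 -> value=1 (bin 1); offset now 32 = byte 4 bit 0; 0 bits remain

Answer: 17 3416 360 16 1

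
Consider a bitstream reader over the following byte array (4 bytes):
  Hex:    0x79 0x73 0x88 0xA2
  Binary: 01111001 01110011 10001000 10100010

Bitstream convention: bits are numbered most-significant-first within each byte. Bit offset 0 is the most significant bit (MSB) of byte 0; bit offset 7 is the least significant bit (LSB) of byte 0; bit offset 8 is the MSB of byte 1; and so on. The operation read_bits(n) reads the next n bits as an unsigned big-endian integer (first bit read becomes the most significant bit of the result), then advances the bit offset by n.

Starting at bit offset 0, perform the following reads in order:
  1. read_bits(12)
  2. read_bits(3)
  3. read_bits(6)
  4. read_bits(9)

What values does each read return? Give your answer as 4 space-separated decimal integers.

Answer: 1943 1 49 40

Derivation:
Read 1: bits[0:12] width=12 -> value=1943 (bin 011110010111); offset now 12 = byte 1 bit 4; 20 bits remain
Read 2: bits[12:15] width=3 -> value=1 (bin 001); offset now 15 = byte 1 bit 7; 17 bits remain
Read 3: bits[15:21] width=6 -> value=49 (bin 110001); offset now 21 = byte 2 bit 5; 11 bits remain
Read 4: bits[21:30] width=9 -> value=40 (bin 000101000); offset now 30 = byte 3 bit 6; 2 bits remain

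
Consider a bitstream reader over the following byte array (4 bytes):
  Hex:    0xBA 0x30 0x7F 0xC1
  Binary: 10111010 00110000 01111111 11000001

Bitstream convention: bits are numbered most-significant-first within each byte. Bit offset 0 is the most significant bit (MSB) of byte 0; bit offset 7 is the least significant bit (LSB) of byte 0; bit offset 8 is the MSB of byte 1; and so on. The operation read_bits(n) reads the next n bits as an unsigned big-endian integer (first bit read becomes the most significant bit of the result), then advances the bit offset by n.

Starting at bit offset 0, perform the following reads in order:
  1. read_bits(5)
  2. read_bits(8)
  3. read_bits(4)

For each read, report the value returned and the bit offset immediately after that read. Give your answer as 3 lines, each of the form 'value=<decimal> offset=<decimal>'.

Answer: value=23 offset=5
value=70 offset=13
value=0 offset=17

Derivation:
Read 1: bits[0:5] width=5 -> value=23 (bin 10111); offset now 5 = byte 0 bit 5; 27 bits remain
Read 2: bits[5:13] width=8 -> value=70 (bin 01000110); offset now 13 = byte 1 bit 5; 19 bits remain
Read 3: bits[13:17] width=4 -> value=0 (bin 0000); offset now 17 = byte 2 bit 1; 15 bits remain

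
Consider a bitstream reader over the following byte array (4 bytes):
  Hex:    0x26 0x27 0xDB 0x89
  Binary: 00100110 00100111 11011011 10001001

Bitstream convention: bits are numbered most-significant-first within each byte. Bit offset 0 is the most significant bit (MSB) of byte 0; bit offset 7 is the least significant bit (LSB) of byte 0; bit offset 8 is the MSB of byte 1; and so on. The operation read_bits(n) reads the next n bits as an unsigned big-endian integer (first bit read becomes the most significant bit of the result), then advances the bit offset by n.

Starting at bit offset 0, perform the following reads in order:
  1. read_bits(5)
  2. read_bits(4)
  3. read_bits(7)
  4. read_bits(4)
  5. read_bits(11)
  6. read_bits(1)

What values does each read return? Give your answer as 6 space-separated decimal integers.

Read 1: bits[0:5] width=5 -> value=4 (bin 00100); offset now 5 = byte 0 bit 5; 27 bits remain
Read 2: bits[5:9] width=4 -> value=12 (bin 1100); offset now 9 = byte 1 bit 1; 23 bits remain
Read 3: bits[9:16] width=7 -> value=39 (bin 0100111); offset now 16 = byte 2 bit 0; 16 bits remain
Read 4: bits[16:20] width=4 -> value=13 (bin 1101); offset now 20 = byte 2 bit 4; 12 bits remain
Read 5: bits[20:31] width=11 -> value=1476 (bin 10111000100); offset now 31 = byte 3 bit 7; 1 bits remain
Read 6: bits[31:32] width=1 -> value=1 (bin 1); offset now 32 = byte 4 bit 0; 0 bits remain

Answer: 4 12 39 13 1476 1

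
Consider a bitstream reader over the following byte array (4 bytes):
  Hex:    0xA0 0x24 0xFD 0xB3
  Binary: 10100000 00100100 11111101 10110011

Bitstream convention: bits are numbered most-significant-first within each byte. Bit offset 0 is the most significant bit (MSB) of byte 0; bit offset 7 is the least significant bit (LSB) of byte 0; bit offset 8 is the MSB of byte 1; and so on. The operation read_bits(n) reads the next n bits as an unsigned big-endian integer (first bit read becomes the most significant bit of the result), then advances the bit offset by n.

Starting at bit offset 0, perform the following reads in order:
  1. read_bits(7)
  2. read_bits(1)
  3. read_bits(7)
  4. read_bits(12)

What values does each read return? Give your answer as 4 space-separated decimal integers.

Answer: 80 0 18 2029

Derivation:
Read 1: bits[0:7] width=7 -> value=80 (bin 1010000); offset now 7 = byte 0 bit 7; 25 bits remain
Read 2: bits[7:8] width=1 -> value=0 (bin 0); offset now 8 = byte 1 bit 0; 24 bits remain
Read 3: bits[8:15] width=7 -> value=18 (bin 0010010); offset now 15 = byte 1 bit 7; 17 bits remain
Read 4: bits[15:27] width=12 -> value=2029 (bin 011111101101); offset now 27 = byte 3 bit 3; 5 bits remain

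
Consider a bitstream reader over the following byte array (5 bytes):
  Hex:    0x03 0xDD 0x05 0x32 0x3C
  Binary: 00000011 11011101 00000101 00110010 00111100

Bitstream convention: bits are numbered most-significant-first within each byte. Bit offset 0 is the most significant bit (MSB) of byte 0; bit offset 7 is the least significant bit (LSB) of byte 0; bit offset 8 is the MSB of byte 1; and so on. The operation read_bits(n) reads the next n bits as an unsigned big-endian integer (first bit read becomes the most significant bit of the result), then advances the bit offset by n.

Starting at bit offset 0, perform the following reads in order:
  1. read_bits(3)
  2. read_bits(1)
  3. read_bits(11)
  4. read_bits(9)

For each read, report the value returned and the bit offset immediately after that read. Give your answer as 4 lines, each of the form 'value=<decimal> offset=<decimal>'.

Answer: value=0 offset=3
value=0 offset=4
value=494 offset=15
value=261 offset=24

Derivation:
Read 1: bits[0:3] width=3 -> value=0 (bin 000); offset now 3 = byte 0 bit 3; 37 bits remain
Read 2: bits[3:4] width=1 -> value=0 (bin 0); offset now 4 = byte 0 bit 4; 36 bits remain
Read 3: bits[4:15] width=11 -> value=494 (bin 00111101110); offset now 15 = byte 1 bit 7; 25 bits remain
Read 4: bits[15:24] width=9 -> value=261 (bin 100000101); offset now 24 = byte 3 bit 0; 16 bits remain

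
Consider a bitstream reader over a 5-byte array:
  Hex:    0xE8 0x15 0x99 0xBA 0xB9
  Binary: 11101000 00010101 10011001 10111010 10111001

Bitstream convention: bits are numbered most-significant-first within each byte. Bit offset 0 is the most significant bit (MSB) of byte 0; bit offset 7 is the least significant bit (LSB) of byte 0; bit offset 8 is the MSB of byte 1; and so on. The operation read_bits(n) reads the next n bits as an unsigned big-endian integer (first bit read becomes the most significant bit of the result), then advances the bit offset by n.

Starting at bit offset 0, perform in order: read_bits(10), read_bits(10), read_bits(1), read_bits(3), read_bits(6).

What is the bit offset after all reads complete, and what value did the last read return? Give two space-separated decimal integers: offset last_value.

Read 1: bits[0:10] width=10 -> value=928 (bin 1110100000); offset now 10 = byte 1 bit 2; 30 bits remain
Read 2: bits[10:20] width=10 -> value=345 (bin 0101011001); offset now 20 = byte 2 bit 4; 20 bits remain
Read 3: bits[20:21] width=1 -> value=1 (bin 1); offset now 21 = byte 2 bit 5; 19 bits remain
Read 4: bits[21:24] width=3 -> value=1 (bin 001); offset now 24 = byte 3 bit 0; 16 bits remain
Read 5: bits[24:30] width=6 -> value=46 (bin 101110); offset now 30 = byte 3 bit 6; 10 bits remain

Answer: 30 46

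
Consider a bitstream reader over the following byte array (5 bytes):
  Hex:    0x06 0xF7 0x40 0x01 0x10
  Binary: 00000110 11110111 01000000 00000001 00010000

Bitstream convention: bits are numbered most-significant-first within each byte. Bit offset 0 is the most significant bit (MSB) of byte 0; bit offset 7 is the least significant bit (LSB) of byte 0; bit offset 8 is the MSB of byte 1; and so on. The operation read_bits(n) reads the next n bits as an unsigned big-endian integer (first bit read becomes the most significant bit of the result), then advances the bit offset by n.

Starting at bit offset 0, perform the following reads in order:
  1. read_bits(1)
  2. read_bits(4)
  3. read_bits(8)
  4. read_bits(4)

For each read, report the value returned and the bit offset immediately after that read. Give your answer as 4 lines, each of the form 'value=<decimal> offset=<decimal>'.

Answer: value=0 offset=1
value=0 offset=5
value=222 offset=13
value=14 offset=17

Derivation:
Read 1: bits[0:1] width=1 -> value=0 (bin 0); offset now 1 = byte 0 bit 1; 39 bits remain
Read 2: bits[1:5] width=4 -> value=0 (bin 0000); offset now 5 = byte 0 bit 5; 35 bits remain
Read 3: bits[5:13] width=8 -> value=222 (bin 11011110); offset now 13 = byte 1 bit 5; 27 bits remain
Read 4: bits[13:17] width=4 -> value=14 (bin 1110); offset now 17 = byte 2 bit 1; 23 bits remain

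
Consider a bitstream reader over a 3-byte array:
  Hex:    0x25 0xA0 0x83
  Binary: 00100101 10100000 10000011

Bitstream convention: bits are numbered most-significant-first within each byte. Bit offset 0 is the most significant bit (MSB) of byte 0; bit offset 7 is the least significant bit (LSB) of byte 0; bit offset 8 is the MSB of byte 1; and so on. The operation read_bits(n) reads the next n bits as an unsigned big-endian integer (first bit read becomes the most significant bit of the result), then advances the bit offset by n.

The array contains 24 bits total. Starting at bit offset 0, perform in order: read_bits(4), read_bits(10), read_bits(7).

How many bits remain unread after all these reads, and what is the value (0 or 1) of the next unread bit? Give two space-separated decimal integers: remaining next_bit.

Read 1: bits[0:4] width=4 -> value=2 (bin 0010); offset now 4 = byte 0 bit 4; 20 bits remain
Read 2: bits[4:14] width=10 -> value=360 (bin 0101101000); offset now 14 = byte 1 bit 6; 10 bits remain
Read 3: bits[14:21] width=7 -> value=16 (bin 0010000); offset now 21 = byte 2 bit 5; 3 bits remain

Answer: 3 0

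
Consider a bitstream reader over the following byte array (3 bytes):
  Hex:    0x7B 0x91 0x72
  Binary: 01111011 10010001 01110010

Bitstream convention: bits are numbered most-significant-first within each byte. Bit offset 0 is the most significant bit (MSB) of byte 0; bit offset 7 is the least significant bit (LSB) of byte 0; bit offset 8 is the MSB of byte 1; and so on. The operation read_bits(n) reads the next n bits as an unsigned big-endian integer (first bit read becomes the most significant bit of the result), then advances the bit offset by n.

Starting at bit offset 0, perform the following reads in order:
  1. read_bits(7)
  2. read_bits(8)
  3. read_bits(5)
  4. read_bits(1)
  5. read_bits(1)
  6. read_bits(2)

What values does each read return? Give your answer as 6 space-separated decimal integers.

Read 1: bits[0:7] width=7 -> value=61 (bin 0111101); offset now 7 = byte 0 bit 7; 17 bits remain
Read 2: bits[7:15] width=8 -> value=200 (bin 11001000); offset now 15 = byte 1 bit 7; 9 bits remain
Read 3: bits[15:20] width=5 -> value=23 (bin 10111); offset now 20 = byte 2 bit 4; 4 bits remain
Read 4: bits[20:21] width=1 -> value=0 (bin 0); offset now 21 = byte 2 bit 5; 3 bits remain
Read 5: bits[21:22] width=1 -> value=0 (bin 0); offset now 22 = byte 2 bit 6; 2 bits remain
Read 6: bits[22:24] width=2 -> value=2 (bin 10); offset now 24 = byte 3 bit 0; 0 bits remain

Answer: 61 200 23 0 0 2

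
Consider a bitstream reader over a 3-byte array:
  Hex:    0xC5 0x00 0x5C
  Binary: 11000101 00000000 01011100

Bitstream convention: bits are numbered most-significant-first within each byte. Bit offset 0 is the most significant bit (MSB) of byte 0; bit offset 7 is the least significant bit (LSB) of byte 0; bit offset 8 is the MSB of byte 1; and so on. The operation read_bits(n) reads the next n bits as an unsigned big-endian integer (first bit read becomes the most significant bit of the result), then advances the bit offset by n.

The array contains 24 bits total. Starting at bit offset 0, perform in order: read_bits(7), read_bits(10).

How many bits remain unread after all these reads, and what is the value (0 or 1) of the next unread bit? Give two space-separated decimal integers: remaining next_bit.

Read 1: bits[0:7] width=7 -> value=98 (bin 1100010); offset now 7 = byte 0 bit 7; 17 bits remain
Read 2: bits[7:17] width=10 -> value=512 (bin 1000000000); offset now 17 = byte 2 bit 1; 7 bits remain

Answer: 7 1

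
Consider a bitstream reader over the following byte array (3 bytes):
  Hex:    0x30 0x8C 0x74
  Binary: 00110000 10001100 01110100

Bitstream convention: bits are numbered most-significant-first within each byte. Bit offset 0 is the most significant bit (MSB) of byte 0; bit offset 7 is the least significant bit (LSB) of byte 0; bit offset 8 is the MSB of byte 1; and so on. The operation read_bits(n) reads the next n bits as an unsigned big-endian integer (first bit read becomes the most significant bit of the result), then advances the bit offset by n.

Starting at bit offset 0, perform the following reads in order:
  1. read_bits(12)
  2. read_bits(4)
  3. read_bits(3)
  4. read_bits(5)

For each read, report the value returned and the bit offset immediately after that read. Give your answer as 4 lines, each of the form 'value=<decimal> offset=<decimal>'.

Read 1: bits[0:12] width=12 -> value=776 (bin 001100001000); offset now 12 = byte 1 bit 4; 12 bits remain
Read 2: bits[12:16] width=4 -> value=12 (bin 1100); offset now 16 = byte 2 bit 0; 8 bits remain
Read 3: bits[16:19] width=3 -> value=3 (bin 011); offset now 19 = byte 2 bit 3; 5 bits remain
Read 4: bits[19:24] width=5 -> value=20 (bin 10100); offset now 24 = byte 3 bit 0; 0 bits remain

Answer: value=776 offset=12
value=12 offset=16
value=3 offset=19
value=20 offset=24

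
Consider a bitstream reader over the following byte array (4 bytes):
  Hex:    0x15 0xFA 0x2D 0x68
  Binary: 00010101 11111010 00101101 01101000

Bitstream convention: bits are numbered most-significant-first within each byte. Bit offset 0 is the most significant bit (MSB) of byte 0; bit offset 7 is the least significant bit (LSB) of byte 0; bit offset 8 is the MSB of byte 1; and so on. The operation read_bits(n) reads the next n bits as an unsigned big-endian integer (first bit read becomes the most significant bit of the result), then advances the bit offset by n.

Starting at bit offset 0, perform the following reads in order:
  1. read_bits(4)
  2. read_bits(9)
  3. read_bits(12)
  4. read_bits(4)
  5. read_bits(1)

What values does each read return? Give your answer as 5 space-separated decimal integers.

Answer: 1 191 1114 13 0

Derivation:
Read 1: bits[0:4] width=4 -> value=1 (bin 0001); offset now 4 = byte 0 bit 4; 28 bits remain
Read 2: bits[4:13] width=9 -> value=191 (bin 010111111); offset now 13 = byte 1 bit 5; 19 bits remain
Read 3: bits[13:25] width=12 -> value=1114 (bin 010001011010); offset now 25 = byte 3 bit 1; 7 bits remain
Read 4: bits[25:29] width=4 -> value=13 (bin 1101); offset now 29 = byte 3 bit 5; 3 bits remain
Read 5: bits[29:30] width=1 -> value=0 (bin 0); offset now 30 = byte 3 bit 6; 2 bits remain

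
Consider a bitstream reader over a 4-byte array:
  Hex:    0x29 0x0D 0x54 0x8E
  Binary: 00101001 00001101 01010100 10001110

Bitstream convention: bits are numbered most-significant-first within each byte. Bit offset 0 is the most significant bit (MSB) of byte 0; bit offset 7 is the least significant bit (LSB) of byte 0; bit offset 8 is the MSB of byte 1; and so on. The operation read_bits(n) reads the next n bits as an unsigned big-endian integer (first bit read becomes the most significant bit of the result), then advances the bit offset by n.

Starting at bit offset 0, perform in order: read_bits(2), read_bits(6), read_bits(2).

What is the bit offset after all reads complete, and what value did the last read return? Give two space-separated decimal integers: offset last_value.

Read 1: bits[0:2] width=2 -> value=0 (bin 00); offset now 2 = byte 0 bit 2; 30 bits remain
Read 2: bits[2:8] width=6 -> value=41 (bin 101001); offset now 8 = byte 1 bit 0; 24 bits remain
Read 3: bits[8:10] width=2 -> value=0 (bin 00); offset now 10 = byte 1 bit 2; 22 bits remain

Answer: 10 0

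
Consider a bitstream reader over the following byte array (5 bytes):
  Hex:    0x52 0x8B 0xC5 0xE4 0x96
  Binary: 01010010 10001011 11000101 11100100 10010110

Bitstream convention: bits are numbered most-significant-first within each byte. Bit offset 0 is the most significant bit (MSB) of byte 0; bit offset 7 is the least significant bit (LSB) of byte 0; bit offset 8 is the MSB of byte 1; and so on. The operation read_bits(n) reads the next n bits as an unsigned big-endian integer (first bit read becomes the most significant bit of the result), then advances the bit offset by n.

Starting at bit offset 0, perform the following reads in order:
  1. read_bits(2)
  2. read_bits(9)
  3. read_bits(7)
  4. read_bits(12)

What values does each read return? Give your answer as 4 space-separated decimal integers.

Read 1: bits[0:2] width=2 -> value=1 (bin 01); offset now 2 = byte 0 bit 2; 38 bits remain
Read 2: bits[2:11] width=9 -> value=148 (bin 010010100); offset now 11 = byte 1 bit 3; 29 bits remain
Read 3: bits[11:18] width=7 -> value=47 (bin 0101111); offset now 18 = byte 2 bit 2; 22 bits remain
Read 4: bits[18:30] width=12 -> value=377 (bin 000101111001); offset now 30 = byte 3 bit 6; 10 bits remain

Answer: 1 148 47 377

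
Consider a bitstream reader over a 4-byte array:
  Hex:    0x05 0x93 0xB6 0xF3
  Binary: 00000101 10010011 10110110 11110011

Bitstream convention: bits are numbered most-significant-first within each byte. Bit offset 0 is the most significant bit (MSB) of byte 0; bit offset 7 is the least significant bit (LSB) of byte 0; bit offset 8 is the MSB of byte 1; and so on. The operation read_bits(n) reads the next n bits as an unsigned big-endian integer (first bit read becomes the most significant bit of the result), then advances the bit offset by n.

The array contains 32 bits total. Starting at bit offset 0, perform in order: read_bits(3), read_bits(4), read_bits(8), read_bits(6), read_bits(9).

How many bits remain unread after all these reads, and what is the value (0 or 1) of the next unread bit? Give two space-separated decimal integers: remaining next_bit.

Answer: 2 1

Derivation:
Read 1: bits[0:3] width=3 -> value=0 (bin 000); offset now 3 = byte 0 bit 3; 29 bits remain
Read 2: bits[3:7] width=4 -> value=2 (bin 0010); offset now 7 = byte 0 bit 7; 25 bits remain
Read 3: bits[7:15] width=8 -> value=201 (bin 11001001); offset now 15 = byte 1 bit 7; 17 bits remain
Read 4: bits[15:21] width=6 -> value=54 (bin 110110); offset now 21 = byte 2 bit 5; 11 bits remain
Read 5: bits[21:30] width=9 -> value=444 (bin 110111100); offset now 30 = byte 3 bit 6; 2 bits remain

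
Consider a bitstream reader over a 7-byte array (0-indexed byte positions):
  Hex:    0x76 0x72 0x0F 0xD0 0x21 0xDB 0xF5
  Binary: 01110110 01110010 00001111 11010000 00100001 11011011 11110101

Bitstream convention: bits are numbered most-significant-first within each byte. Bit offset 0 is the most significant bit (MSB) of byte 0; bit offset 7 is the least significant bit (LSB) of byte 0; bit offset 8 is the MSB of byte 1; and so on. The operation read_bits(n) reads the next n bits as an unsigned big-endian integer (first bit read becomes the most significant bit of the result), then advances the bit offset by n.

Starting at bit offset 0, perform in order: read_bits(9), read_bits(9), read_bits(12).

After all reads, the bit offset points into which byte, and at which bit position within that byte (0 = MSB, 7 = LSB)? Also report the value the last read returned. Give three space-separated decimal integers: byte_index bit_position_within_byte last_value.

Read 1: bits[0:9] width=9 -> value=236 (bin 011101100); offset now 9 = byte 1 bit 1; 47 bits remain
Read 2: bits[9:18] width=9 -> value=456 (bin 111001000); offset now 18 = byte 2 bit 2; 38 bits remain
Read 3: bits[18:30] width=12 -> value=1012 (bin 001111110100); offset now 30 = byte 3 bit 6; 26 bits remain

Answer: 3 6 1012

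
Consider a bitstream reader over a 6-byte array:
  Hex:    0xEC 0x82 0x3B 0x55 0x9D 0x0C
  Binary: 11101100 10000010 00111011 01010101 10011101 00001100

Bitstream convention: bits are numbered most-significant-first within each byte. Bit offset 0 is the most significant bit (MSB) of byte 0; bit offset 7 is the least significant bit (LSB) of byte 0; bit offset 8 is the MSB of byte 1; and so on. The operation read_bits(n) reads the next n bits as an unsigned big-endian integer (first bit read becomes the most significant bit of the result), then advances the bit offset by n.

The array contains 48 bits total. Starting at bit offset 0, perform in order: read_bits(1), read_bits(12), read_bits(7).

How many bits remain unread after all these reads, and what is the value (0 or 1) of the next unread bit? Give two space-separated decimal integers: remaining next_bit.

Read 1: bits[0:1] width=1 -> value=1 (bin 1); offset now 1 = byte 0 bit 1; 47 bits remain
Read 2: bits[1:13] width=12 -> value=3472 (bin 110110010000); offset now 13 = byte 1 bit 5; 35 bits remain
Read 3: bits[13:20] width=7 -> value=35 (bin 0100011); offset now 20 = byte 2 bit 4; 28 bits remain

Answer: 28 1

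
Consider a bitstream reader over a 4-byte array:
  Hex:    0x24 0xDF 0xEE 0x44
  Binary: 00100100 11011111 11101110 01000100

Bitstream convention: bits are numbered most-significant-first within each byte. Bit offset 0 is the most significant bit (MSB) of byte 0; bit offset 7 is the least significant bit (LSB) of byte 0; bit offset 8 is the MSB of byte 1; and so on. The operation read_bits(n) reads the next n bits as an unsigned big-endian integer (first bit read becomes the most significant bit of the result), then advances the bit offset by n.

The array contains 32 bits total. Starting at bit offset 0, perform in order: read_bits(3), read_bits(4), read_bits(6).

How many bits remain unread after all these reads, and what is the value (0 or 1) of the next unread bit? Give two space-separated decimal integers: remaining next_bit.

Read 1: bits[0:3] width=3 -> value=1 (bin 001); offset now 3 = byte 0 bit 3; 29 bits remain
Read 2: bits[3:7] width=4 -> value=2 (bin 0010); offset now 7 = byte 0 bit 7; 25 bits remain
Read 3: bits[7:13] width=6 -> value=27 (bin 011011); offset now 13 = byte 1 bit 5; 19 bits remain

Answer: 19 1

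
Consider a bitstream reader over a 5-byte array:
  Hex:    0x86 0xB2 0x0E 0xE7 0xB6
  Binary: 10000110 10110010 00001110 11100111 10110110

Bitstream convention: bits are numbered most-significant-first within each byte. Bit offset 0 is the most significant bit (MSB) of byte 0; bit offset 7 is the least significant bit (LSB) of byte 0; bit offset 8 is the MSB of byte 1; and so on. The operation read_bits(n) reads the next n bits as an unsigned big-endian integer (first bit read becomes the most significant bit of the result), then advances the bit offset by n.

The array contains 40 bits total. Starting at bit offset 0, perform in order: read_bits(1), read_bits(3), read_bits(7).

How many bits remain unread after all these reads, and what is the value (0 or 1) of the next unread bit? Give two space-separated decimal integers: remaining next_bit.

Read 1: bits[0:1] width=1 -> value=1 (bin 1); offset now 1 = byte 0 bit 1; 39 bits remain
Read 2: bits[1:4] width=3 -> value=0 (bin 000); offset now 4 = byte 0 bit 4; 36 bits remain
Read 3: bits[4:11] width=7 -> value=53 (bin 0110101); offset now 11 = byte 1 bit 3; 29 bits remain

Answer: 29 1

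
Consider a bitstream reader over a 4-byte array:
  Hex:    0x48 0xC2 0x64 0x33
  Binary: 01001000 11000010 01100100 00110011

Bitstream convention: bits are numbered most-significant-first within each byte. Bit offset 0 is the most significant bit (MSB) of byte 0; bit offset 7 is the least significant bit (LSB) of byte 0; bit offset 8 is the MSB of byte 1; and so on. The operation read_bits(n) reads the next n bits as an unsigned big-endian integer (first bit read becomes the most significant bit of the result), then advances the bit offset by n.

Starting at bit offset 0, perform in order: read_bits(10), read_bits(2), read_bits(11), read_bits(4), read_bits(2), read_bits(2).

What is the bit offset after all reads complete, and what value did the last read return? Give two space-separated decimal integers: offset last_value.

Answer: 31 1

Derivation:
Read 1: bits[0:10] width=10 -> value=291 (bin 0100100011); offset now 10 = byte 1 bit 2; 22 bits remain
Read 2: bits[10:12] width=2 -> value=0 (bin 00); offset now 12 = byte 1 bit 4; 20 bits remain
Read 3: bits[12:23] width=11 -> value=306 (bin 00100110010); offset now 23 = byte 2 bit 7; 9 bits remain
Read 4: bits[23:27] width=4 -> value=1 (bin 0001); offset now 27 = byte 3 bit 3; 5 bits remain
Read 5: bits[27:29] width=2 -> value=2 (bin 10); offset now 29 = byte 3 bit 5; 3 bits remain
Read 6: bits[29:31] width=2 -> value=1 (bin 01); offset now 31 = byte 3 bit 7; 1 bits remain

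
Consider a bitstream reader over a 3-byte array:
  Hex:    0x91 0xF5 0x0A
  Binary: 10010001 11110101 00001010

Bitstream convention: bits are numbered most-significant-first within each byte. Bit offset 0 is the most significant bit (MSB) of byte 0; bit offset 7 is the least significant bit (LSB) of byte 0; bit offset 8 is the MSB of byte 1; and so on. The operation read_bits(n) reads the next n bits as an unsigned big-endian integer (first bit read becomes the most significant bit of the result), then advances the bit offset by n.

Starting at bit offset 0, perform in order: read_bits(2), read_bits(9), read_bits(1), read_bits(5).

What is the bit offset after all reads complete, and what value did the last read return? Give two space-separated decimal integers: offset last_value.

Read 1: bits[0:2] width=2 -> value=2 (bin 10); offset now 2 = byte 0 bit 2; 22 bits remain
Read 2: bits[2:11] width=9 -> value=143 (bin 010001111); offset now 11 = byte 1 bit 3; 13 bits remain
Read 3: bits[11:12] width=1 -> value=1 (bin 1); offset now 12 = byte 1 bit 4; 12 bits remain
Read 4: bits[12:17] width=5 -> value=10 (bin 01010); offset now 17 = byte 2 bit 1; 7 bits remain

Answer: 17 10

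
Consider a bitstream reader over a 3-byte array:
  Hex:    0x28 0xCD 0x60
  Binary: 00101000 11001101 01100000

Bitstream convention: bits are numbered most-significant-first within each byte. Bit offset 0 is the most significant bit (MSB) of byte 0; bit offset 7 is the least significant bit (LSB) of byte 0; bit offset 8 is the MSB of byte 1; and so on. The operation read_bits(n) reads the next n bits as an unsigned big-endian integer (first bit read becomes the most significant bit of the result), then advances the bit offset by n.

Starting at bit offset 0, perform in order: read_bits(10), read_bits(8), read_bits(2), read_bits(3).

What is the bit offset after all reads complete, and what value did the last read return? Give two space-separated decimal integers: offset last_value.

Answer: 23 0

Derivation:
Read 1: bits[0:10] width=10 -> value=163 (bin 0010100011); offset now 10 = byte 1 bit 2; 14 bits remain
Read 2: bits[10:18] width=8 -> value=53 (bin 00110101); offset now 18 = byte 2 bit 2; 6 bits remain
Read 3: bits[18:20] width=2 -> value=2 (bin 10); offset now 20 = byte 2 bit 4; 4 bits remain
Read 4: bits[20:23] width=3 -> value=0 (bin 000); offset now 23 = byte 2 bit 7; 1 bits remain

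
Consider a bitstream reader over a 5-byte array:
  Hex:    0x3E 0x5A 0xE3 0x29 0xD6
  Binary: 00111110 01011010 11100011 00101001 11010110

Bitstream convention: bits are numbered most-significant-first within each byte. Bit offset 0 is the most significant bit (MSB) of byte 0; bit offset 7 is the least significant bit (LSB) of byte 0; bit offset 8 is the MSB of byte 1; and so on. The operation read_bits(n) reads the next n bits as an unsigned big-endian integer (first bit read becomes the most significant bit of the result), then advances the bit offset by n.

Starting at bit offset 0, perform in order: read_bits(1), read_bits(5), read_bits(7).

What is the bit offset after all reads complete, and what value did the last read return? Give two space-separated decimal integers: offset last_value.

Read 1: bits[0:1] width=1 -> value=0 (bin 0); offset now 1 = byte 0 bit 1; 39 bits remain
Read 2: bits[1:6] width=5 -> value=15 (bin 01111); offset now 6 = byte 0 bit 6; 34 bits remain
Read 3: bits[6:13] width=7 -> value=75 (bin 1001011); offset now 13 = byte 1 bit 5; 27 bits remain

Answer: 13 75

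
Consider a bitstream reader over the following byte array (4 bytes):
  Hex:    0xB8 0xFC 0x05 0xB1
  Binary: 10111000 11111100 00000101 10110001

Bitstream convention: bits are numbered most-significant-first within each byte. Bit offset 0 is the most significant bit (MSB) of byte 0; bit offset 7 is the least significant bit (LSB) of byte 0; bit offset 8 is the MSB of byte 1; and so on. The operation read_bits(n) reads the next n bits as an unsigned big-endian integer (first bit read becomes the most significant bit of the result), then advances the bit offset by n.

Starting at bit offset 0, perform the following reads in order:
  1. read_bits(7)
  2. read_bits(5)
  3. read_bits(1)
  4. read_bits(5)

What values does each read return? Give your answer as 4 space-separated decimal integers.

Answer: 92 15 1 16

Derivation:
Read 1: bits[0:7] width=7 -> value=92 (bin 1011100); offset now 7 = byte 0 bit 7; 25 bits remain
Read 2: bits[7:12] width=5 -> value=15 (bin 01111); offset now 12 = byte 1 bit 4; 20 bits remain
Read 3: bits[12:13] width=1 -> value=1 (bin 1); offset now 13 = byte 1 bit 5; 19 bits remain
Read 4: bits[13:18] width=5 -> value=16 (bin 10000); offset now 18 = byte 2 bit 2; 14 bits remain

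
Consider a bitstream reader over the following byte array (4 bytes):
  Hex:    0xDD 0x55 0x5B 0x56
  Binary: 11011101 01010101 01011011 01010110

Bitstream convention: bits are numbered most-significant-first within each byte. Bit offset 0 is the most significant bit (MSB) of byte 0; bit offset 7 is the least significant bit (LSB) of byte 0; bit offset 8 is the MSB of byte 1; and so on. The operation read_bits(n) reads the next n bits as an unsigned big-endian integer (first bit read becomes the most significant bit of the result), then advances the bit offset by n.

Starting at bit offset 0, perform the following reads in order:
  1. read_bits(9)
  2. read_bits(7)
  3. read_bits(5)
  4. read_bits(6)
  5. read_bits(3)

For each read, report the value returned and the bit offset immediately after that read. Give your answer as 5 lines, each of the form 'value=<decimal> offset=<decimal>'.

Read 1: bits[0:9] width=9 -> value=442 (bin 110111010); offset now 9 = byte 1 bit 1; 23 bits remain
Read 2: bits[9:16] width=7 -> value=85 (bin 1010101); offset now 16 = byte 2 bit 0; 16 bits remain
Read 3: bits[16:21] width=5 -> value=11 (bin 01011); offset now 21 = byte 2 bit 5; 11 bits remain
Read 4: bits[21:27] width=6 -> value=26 (bin 011010); offset now 27 = byte 3 bit 3; 5 bits remain
Read 5: bits[27:30] width=3 -> value=5 (bin 101); offset now 30 = byte 3 bit 6; 2 bits remain

Answer: value=442 offset=9
value=85 offset=16
value=11 offset=21
value=26 offset=27
value=5 offset=30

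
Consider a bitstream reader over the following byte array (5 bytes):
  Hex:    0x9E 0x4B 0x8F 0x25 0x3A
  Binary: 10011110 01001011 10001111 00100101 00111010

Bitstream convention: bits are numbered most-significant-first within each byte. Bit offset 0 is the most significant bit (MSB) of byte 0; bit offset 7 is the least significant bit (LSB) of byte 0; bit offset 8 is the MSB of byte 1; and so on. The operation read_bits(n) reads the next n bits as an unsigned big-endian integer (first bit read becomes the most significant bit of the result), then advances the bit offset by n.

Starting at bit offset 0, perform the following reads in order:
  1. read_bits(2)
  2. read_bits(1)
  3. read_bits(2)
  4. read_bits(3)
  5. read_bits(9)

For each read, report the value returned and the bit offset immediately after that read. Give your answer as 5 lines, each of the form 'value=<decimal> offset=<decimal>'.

Answer: value=2 offset=2
value=0 offset=3
value=3 offset=5
value=6 offset=8
value=151 offset=17

Derivation:
Read 1: bits[0:2] width=2 -> value=2 (bin 10); offset now 2 = byte 0 bit 2; 38 bits remain
Read 2: bits[2:3] width=1 -> value=0 (bin 0); offset now 3 = byte 0 bit 3; 37 bits remain
Read 3: bits[3:5] width=2 -> value=3 (bin 11); offset now 5 = byte 0 bit 5; 35 bits remain
Read 4: bits[5:8] width=3 -> value=6 (bin 110); offset now 8 = byte 1 bit 0; 32 bits remain
Read 5: bits[8:17] width=9 -> value=151 (bin 010010111); offset now 17 = byte 2 bit 1; 23 bits remain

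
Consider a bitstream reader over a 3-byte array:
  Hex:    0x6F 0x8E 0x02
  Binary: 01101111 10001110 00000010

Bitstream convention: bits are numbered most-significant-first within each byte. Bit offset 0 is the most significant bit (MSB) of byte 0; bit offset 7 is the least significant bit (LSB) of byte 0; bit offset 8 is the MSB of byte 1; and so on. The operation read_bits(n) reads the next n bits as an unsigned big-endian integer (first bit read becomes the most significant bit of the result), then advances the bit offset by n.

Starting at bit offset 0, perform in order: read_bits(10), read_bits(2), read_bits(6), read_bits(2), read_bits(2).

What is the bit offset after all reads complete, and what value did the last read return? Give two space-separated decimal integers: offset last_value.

Answer: 22 0

Derivation:
Read 1: bits[0:10] width=10 -> value=446 (bin 0110111110); offset now 10 = byte 1 bit 2; 14 bits remain
Read 2: bits[10:12] width=2 -> value=0 (bin 00); offset now 12 = byte 1 bit 4; 12 bits remain
Read 3: bits[12:18] width=6 -> value=56 (bin 111000); offset now 18 = byte 2 bit 2; 6 bits remain
Read 4: bits[18:20] width=2 -> value=0 (bin 00); offset now 20 = byte 2 bit 4; 4 bits remain
Read 5: bits[20:22] width=2 -> value=0 (bin 00); offset now 22 = byte 2 bit 6; 2 bits remain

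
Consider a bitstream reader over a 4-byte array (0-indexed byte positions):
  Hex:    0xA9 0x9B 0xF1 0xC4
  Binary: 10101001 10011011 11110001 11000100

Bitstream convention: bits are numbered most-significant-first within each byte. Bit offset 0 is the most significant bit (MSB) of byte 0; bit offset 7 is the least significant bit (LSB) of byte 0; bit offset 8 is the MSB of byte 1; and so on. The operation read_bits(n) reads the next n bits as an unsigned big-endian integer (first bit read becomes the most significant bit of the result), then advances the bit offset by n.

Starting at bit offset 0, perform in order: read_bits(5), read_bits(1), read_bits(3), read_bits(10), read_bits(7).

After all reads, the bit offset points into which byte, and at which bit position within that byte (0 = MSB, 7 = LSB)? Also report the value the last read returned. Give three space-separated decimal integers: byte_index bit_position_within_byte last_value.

Answer: 3 2 71

Derivation:
Read 1: bits[0:5] width=5 -> value=21 (bin 10101); offset now 5 = byte 0 bit 5; 27 bits remain
Read 2: bits[5:6] width=1 -> value=0 (bin 0); offset now 6 = byte 0 bit 6; 26 bits remain
Read 3: bits[6:9] width=3 -> value=3 (bin 011); offset now 9 = byte 1 bit 1; 23 bits remain
Read 4: bits[9:19] width=10 -> value=223 (bin 0011011111); offset now 19 = byte 2 bit 3; 13 bits remain
Read 5: bits[19:26] width=7 -> value=71 (bin 1000111); offset now 26 = byte 3 bit 2; 6 bits remain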